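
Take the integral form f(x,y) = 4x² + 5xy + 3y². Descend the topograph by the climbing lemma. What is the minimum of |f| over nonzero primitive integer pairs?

translate: b→-3 (≡5 mod 8), so (4,5,3)→(4,-3,2)
flip: (4,-3,2)→(2,3,4)
translate: b→-1 (≡3 mod 4), so (2,3,4)→(2,-1,3)
reduced (well bottom): (2,-1,3) with a≤c, −a<b≤a
well minimum = a = 2

2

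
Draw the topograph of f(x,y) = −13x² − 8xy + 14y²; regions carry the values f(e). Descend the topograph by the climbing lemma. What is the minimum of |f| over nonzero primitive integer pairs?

descent: ρ → (14,8,-13)  [lands on river]
river: ρ → (-13,18,9)
river: ρ → (9,18,-13)
river: ρ → (-13,8,14)
river: ρ → (14,20,-7)
river: ρ → (-7,22,11)
river: ρ → (11,22,-7)
river: ρ → (-7,20,14)
closes: descent 1, river 8
min |a| on river = 7

7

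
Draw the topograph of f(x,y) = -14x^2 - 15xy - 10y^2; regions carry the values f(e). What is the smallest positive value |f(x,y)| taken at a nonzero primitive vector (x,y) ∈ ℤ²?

translate: b→-13 (≡15 mod 28), so (14,15,10)→(14,-13,9)
flip: (14,-13,9)→(9,13,14)
translate: b→-5 (≡13 mod 18), so (9,13,14)→(9,-5,10)
reduced (well bottom): (9,-5,10) with a≤c, −a<b≤a
well minimum |f| = |-9| = 9 (negative-definite)

9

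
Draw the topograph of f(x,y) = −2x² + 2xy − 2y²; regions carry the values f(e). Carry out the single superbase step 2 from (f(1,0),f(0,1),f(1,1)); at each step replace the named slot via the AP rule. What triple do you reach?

start (-2,-2,-2) = (f(1,0),f(0,1),f(1,1))
replace slot 2: 2·((-2)+(-2)) − (-2) = -6 → (-2,-6,-2)

-2,-6,-2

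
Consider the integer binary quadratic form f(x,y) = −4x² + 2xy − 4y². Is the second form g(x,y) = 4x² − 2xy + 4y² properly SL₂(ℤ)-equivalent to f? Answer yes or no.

D₁ = -60, D₂ = -60
f is negative-definite; reduce −f:
−f: flip: (4,-2,4)→(4,2,4)
−f: reduced (well bottom): (4,2,4) with a≤c, −a<b≤a
flip sign back: reduced form of f is (-4,-2,-4)
g: flip: (4,-2,4)→(4,2,4)
g: reduced (well bottom): (4,2,4) with a≤c, −a<b≤a
reduced forms (-4, -2, -4) vs (4, 2, 4) ⇒ inequivalent

no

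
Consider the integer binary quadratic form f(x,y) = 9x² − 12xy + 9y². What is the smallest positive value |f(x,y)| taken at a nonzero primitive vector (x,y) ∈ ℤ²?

translate: b→6 (≡-12 mod 18), so (9,-12,9)→(9,6,6)
flip: (9,6,6)→(6,-6,9)
translate: b→6 (≡-6 mod 12), so (6,-6,9)→(6,6,9)
reduced (well bottom): (6,6,9) with a≤c, −a<b≤a
well minimum = a = 6

6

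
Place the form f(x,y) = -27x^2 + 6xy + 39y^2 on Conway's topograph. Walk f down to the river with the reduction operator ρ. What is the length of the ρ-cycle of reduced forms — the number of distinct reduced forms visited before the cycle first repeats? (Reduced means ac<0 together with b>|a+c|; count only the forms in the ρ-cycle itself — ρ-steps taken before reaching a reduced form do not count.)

D = 4248, ⌊√D⌋ = 65
descent: ρ → (39,-6,-27)
descent: ρ → (-27,60,6)  [lands on river]
river: ρ → (6,60,-27)
river: ρ → (-27,48,18)
river: ρ → (18,60,-9)
river: ρ → (-9,48,54)
river: ρ → (54,60,-3)
river: ρ → (-3,60,54)
river: ρ → (54,48,-9)
river: ρ → (-9,60,18)
river: ρ → (18,48,-27)
ρ-cycle length = 10 (tail of 2 descent steps not counted)

10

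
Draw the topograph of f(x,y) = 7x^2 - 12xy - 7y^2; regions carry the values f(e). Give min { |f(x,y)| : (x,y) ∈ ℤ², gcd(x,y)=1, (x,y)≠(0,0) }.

descent: ρ → (-7,12,7)  [lands on river]
river: ρ → (7,16,-3)
river: ρ → (-3,14,12)
river: ρ → (12,10,-5)
river: ρ → (-5,10,12)
river: ρ → (12,14,-3)
river: ρ → (-3,16,7)
river: ρ → (7,12,-7)
river: ρ → (-7,16,3)
river: ρ → (3,14,-12)
river: ρ → (-12,10,5)
river: ρ → (5,10,-12)
river: ρ → (-12,14,3)
river: ρ → (3,16,-7)
closes: descent 1, river 14
min |a| on river = 3

3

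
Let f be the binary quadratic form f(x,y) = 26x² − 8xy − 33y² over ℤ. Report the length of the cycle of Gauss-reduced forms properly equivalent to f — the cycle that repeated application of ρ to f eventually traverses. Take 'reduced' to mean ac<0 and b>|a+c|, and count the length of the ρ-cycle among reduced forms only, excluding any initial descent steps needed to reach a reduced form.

D = 3496, ⌊√D⌋ = 59
descent: ρ → (-33,8,26)  [lands on river]
river: ρ → (26,44,-15)
river: ρ → (-15,46,23)
river: ρ → (23,46,-15)
river: ρ → (-15,44,26)
river: ρ → (26,8,-33)
river: ρ → (-33,58,1)
river: ρ → (1,58,-33)
ρ-cycle length = 8 (tail of 1 descent step not counted)

8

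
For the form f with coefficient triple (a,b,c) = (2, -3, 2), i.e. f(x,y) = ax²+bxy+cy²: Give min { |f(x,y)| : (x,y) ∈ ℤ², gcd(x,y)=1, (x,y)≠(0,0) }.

translate: b→1 (≡-3 mod 4), so (2,-3,2)→(2,1,1)
flip: (2,1,1)→(1,-1,2)
translate: b→1 (≡-1 mod 2), so (1,-1,2)→(1,1,2)
reduced (well bottom): (1,1,2) with a≤c, −a<b≤a
well minimum = a = 1

1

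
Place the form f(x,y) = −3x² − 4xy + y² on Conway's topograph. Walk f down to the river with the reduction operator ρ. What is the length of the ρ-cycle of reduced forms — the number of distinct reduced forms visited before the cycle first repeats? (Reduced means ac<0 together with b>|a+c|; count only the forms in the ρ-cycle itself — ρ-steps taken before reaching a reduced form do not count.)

D = 28, ⌊√D⌋ = 5
descent: ρ → (1,4,-3)  [lands on river]
river: ρ → (-3,2,2)
river: ρ → (2,2,-3)
river: ρ → (-3,4,1)
ρ-cycle length = 4 (tail of 1 descent step not counted)

4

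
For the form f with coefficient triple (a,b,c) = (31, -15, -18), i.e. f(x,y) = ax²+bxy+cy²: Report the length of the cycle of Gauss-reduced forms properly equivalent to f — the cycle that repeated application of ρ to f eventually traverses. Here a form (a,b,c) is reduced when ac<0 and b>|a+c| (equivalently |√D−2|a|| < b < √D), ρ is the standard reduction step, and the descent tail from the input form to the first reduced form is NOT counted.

D = 2457, ⌊√D⌋ = 49
descent: ρ → (-18,15,31)  [lands on river]
river: ρ → (31,47,-2)
river: ρ → (-2,49,7)
river: ρ → (7,49,-2)
river: ρ → (-2,47,31)
river: ρ → (31,15,-18)
river: ρ → (-18,21,28)
river: ρ → (28,35,-11)
river: ρ → (-11,31,34)
river: ρ → (34,37,-8)
river: ρ → (-8,43,19)
river: ρ → (19,33,-18)
river: ρ → (-18,39,13)
river: ρ → (13,39,-18)
river: ρ → (-18,33,19)
river: ρ → (19,43,-8)
river: ρ → (-8,37,34)
river: ρ → (34,31,-11)
river: ρ → (-11,35,28)
river: ρ → (28,21,-18)
ρ-cycle length = 20 (tail of 1 descent step not counted)

20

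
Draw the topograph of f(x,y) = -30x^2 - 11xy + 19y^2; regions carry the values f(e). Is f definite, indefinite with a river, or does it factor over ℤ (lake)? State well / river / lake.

D = b²−4ac = (-11)² − 4·(-30)·19 = 2401
D = 49² is a perfect square ⇒ form factors over ℤ ⇒ lakes

lake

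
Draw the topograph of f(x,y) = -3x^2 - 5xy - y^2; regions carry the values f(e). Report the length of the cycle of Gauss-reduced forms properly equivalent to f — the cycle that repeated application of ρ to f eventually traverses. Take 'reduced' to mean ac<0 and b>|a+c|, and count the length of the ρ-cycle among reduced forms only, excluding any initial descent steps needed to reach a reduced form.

D = 13, ⌊√D⌋ = 3
descent: ρ → (-1,3,1)  [lands on river]
river: ρ → (1,3,-1)
ρ-cycle length = 2 (tail of 1 descent step not counted)

2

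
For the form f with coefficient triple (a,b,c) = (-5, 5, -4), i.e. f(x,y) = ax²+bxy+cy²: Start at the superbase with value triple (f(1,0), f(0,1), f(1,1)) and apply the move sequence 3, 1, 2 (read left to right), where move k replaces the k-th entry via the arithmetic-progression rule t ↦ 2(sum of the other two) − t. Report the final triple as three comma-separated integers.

start (-5,-4,-4) = (f(1,0),f(0,1),f(1,1))
replace slot 3: 2·((-5)+(-4)) − (-4) = -14 → (-5,-4,-14)
replace slot 1: 2·((-4)+(-14)) − (-5) = -31 → (-31,-4,-14)
replace slot 2: 2·((-31)+(-14)) − (-4) = -86 → (-31,-86,-14)

-31,-86,-14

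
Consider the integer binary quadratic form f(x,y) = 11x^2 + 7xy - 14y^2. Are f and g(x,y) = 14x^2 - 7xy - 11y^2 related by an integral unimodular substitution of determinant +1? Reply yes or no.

D₁ = 665, D₂ = 665
river cycle of f (length 10): (-14, 21, 4), (4, 19, -19), (-19, 19, 4), (4, 21, -14), (-14, 7, 11), (11, 15, -10), (-10, 25, 1), (1, 25, -10), (-10, 15, 11), (11, 7, -14)
river cycle of g (length 10): (-11, 7, 14), (14, 21, -4), (-4, 19, 19), (19, 19, -4), (-4, 21, 14), (14, 7, -11), (-11, 15, 10), (10, 25, -1), (-1, 25, 10), (10, 15, -11)
cycles differ ⇒ inequivalent

no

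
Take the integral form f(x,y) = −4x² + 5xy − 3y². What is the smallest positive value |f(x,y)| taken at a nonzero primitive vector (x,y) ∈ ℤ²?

translate: b→3 (≡-5 mod 8), so (4,-5,3)→(4,3,2)
flip: (4,3,2)→(2,-3,4)
translate: b→1 (≡-3 mod 4), so (2,-3,4)→(2,1,3)
reduced (well bottom): (2,1,3) with a≤c, −a<b≤a
well minimum |f| = |-2| = 2 (negative-definite)

2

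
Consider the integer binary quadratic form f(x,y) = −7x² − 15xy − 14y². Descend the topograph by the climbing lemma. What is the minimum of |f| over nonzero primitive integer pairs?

translate: b→1 (≡15 mod 14), so (7,15,14)→(7,1,6)
flip: (7,1,6)→(6,-1,7)
reduced (well bottom): (6,-1,7) with a≤c, −a<b≤a
well minimum |f| = |-6| = 6 (negative-definite)

6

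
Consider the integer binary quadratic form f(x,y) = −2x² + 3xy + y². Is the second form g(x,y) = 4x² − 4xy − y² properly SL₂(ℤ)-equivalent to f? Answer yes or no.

D₁ = 17, D₂ = 32
discriminants differ ⇒ not SL₂(ℤ)-equivalent

no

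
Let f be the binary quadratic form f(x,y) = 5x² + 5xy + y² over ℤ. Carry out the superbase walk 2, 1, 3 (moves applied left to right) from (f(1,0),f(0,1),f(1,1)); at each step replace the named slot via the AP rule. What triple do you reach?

start (5,1,11) = (f(1,0),f(0,1),f(1,1))
replace slot 2: 2·(5+11) − 1 = 31 → (5,31,11)
replace slot 1: 2·(31+11) − 5 = 79 → (79,31,11)
replace slot 3: 2·(79+31) − 11 = 209 → (79,31,209)

79,31,209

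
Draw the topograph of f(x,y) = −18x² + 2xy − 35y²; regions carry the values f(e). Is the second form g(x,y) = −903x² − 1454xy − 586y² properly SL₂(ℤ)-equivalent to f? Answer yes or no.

D₁ = -2516, D₂ = -2516
f is negative-definite; reduce −f:
−f: reduced (well bottom): (18,-2,35) with a≤c, −a<b≤a
flip sign back: reduced form of f is (-18,2,-35)
g is negative-definite; reduce −g:
−g: translate: b→-352 (≡1454 mod 1806), so (903,1454,586)→(903,-352,35)
−g: flip: (903,-352,35)→(35,352,903)
−g: translate: b→2 (≡352 mod 70), so (35,352,903)→(35,2,18)
−g: flip: (35,2,18)→(18,-2,35)
−g: reduced (well bottom): (18,-2,35) with a≤c, −a<b≤a
flip sign back: reduced form of g is (-18,2,-35)
reduced forms (-18, 2, -35) vs (-18, 2, -35) ⇒ equivalent

yes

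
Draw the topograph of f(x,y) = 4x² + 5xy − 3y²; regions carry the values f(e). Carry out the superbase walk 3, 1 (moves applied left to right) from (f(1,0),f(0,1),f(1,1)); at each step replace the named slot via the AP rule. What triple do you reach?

start (4,-3,6) = (f(1,0),f(0,1),f(1,1))
replace slot 3: 2·(4+(-3)) − 6 = -4 → (4,-3,-4)
replace slot 1: 2·((-3)+(-4)) − 4 = -18 → (-18,-3,-4)

-18,-3,-4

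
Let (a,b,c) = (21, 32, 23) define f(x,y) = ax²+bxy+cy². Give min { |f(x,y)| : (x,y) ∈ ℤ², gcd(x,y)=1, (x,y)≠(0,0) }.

translate: b→-10 (≡32 mod 42), so (21,32,23)→(21,-10,12)
flip: (21,-10,12)→(12,10,21)
reduced (well bottom): (12,10,21) with a≤c, −a<b≤a
well minimum = a = 12

12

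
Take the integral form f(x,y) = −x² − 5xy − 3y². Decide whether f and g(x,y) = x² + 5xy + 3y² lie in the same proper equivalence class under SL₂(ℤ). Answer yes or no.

D₁ = 13, D₂ = 13
river cycle of f (length 2): (1, 3, -1), (-1, 3, 1)
river cycle of g (length 2): (-1, 3, 1), (1, 3, -1)
cycles coincide ⇒ equivalent

yes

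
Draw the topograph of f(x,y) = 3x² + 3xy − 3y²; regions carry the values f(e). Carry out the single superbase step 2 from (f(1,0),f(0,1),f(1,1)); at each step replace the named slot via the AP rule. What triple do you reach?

start (3,-3,3) = (f(1,0),f(0,1),f(1,1))
replace slot 2: 2·(3+3) − (-3) = 15 → (3,15,3)

3,15,3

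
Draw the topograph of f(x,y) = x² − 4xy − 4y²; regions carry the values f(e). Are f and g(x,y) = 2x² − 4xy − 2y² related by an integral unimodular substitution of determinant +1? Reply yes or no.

D₁ = 32, D₂ = 32
river cycle of f (length 2): (-4, 4, 1), (1, 4, -4)
river cycle of g (length 2): (-2, 4, 2), (2, 4, -2)
cycles differ ⇒ inequivalent

no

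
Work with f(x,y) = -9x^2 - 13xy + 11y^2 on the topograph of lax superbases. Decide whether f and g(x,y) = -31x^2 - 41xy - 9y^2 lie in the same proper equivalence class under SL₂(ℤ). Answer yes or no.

D₁ = 565, D₂ = 565
river cycle of f (length 10): (11, 13, -9), (-9, 23, 1), (1, 23, -9), (-9, 13, 11), (11, 9, -11), (-11, 13, 9), (9, 23, -1), (-1, 23, 9), (9, 13, -11), (-11, 9, 11)
river cycle of g (length 10): (-9, 23, 1), (1, 23, -9), (-9, 13, 11), (11, 9, -11), (-11, 13, 9), (9, 23, -1), (-1, 23, 9), (9, 13, -11), (-11, 9, 11), (11, 13, -9)
cycles coincide ⇒ equivalent

yes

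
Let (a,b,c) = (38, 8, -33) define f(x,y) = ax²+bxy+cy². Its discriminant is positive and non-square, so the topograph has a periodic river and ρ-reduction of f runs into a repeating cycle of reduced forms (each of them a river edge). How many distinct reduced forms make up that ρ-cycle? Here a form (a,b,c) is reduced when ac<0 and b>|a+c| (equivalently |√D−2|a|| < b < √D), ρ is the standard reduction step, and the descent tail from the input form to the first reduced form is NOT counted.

D = 5080, ⌊√D⌋ = 71
river: ρ → (-33,58,13)
river: ρ → (13,46,-57)
river: ρ → (-57,68,2)
river: ρ → (2,68,-57)
river: ρ → (-57,46,13)
river: ρ → (13,58,-33)
river: ρ → (-33,8,38)
river: ρ → (38,68,-3)
river: ρ → (-3,70,15)
river: ρ → (15,50,-43)
river: ρ → (-43,36,22)
river: ρ → (22,52,-27)
river: ρ → (-27,56,18)
river: ρ → (18,52,-33)
river: ρ → (-33,14,37)
river: ρ → (37,60,-10)
river: ρ → (-10,60,37)
river: ρ → (37,14,-33)
river: ρ → (-33,52,18)
river: ρ → (18,56,-27)
river: ρ → (-27,52,22)
river: ρ → (22,36,-43)
river: ρ → (-43,50,15)
river: ρ → (15,70,-3)
river: ρ → (-3,68,38)
river: ρ → (38,8,-33)
ρ-cycle length = 26 (tail of 0 descent steps not counted)

26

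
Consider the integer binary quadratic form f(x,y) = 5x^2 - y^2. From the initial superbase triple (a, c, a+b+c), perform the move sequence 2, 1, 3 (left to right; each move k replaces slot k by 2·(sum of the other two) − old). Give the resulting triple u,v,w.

start (5,-1,4) = (f(1,0),f(0,1),f(1,1))
replace slot 2: 2·(5+4) − (-1) = 19 → (5,19,4)
replace slot 1: 2·(19+4) − 5 = 41 → (41,19,4)
replace slot 3: 2·(41+19) − 4 = 116 → (41,19,116)

41,19,116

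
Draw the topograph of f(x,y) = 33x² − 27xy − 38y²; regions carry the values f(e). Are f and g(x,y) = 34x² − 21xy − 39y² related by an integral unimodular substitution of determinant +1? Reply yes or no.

D₁ = 5745, D₂ = 5745
river cycle of f (length 38): (-38, 27, 33), (33, 39, -32), (-32, 25, 40), (40, 55, -17), (-17, 47, 52), (52, 57, -12), (-12, 63, 37), (37, 11, -38), (-38, 65, 10), (10, 75, -3), … (28 more)
river cycle of g (length 38): (-39, 21, 34), (34, 47, -26), (-26, 57, 24), (24, 39, -44), (-44, 49, 19), (19, 65, -20), (-20, 55, 34), (34, 13, -41), (-41, 69, 6), (6, 75, -5), … (28 more)
cycles differ ⇒ inequivalent

no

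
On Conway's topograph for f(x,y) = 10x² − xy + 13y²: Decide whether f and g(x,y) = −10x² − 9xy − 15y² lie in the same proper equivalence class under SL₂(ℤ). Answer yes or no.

D₁ = -519, D₂ = -519
f: reduced (well bottom): (10,-1,13) with a≤c, −a<b≤a
g is negative-definite; reduce −g:
−g: reduced (well bottom): (10,9,15) with a≤c, −a<b≤a
flip sign back: reduced form of g is (-10,-9,-15)
reduced forms (10, -1, 13) vs (-10, -9, -15) ⇒ inequivalent

no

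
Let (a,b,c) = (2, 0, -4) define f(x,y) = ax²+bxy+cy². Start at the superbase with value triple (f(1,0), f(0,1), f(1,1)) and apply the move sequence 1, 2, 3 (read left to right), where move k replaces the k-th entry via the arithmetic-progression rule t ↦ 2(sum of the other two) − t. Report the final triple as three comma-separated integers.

start (2,-4,-2) = (f(1,0),f(0,1),f(1,1))
replace slot 1: 2·((-4)+(-2)) − 2 = -14 → (-14,-4,-2)
replace slot 2: 2·((-14)+(-2)) − (-4) = -28 → (-14,-28,-2)
replace slot 3: 2·((-14)+(-28)) − (-2) = -82 → (-14,-28,-82)

-14,-28,-82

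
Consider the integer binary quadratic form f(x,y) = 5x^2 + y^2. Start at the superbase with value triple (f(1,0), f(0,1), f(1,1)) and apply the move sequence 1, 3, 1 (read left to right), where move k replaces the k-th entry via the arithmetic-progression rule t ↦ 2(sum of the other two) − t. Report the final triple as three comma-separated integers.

start (5,1,6) = (f(1,0),f(0,1),f(1,1))
replace slot 1: 2·(1+6) − 5 = 9 → (9,1,6)
replace slot 3: 2·(9+1) − 6 = 14 → (9,1,14)
replace slot 1: 2·(1+14) − 9 = 21 → (21,1,14)

21,1,14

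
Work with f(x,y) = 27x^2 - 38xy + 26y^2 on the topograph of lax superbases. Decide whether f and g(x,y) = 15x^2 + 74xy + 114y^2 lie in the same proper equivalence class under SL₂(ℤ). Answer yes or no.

D₁ = -1364, D₂ = -1364
f: translate: b→16 (≡-38 mod 54), so (27,-38,26)→(27,16,15)
f: flip: (27,16,15)→(15,-16,27)
f: translate: b→14 (≡-16 mod 30), so (15,-16,27)→(15,14,26)
f: reduced (well bottom): (15,14,26) with a≤c, −a<b≤a
g: translate: b→14 (≡74 mod 30), so (15,74,114)→(15,14,26)
g: reduced (well bottom): (15,14,26) with a≤c, −a<b≤a
reduced forms (15, 14, 26) vs (15, 14, 26) ⇒ equivalent

yes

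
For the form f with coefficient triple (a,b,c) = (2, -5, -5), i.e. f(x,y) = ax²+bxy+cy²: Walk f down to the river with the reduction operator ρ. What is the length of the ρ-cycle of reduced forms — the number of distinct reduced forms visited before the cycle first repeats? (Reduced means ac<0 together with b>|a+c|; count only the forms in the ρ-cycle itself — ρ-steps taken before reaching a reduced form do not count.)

D = 65, ⌊√D⌋ = 8
descent: ρ → (-5,5,2)  [lands on river]
river: ρ → (2,7,-2)
river: ρ → (-2,5,5)
river: ρ → (5,5,-2)
river: ρ → (-2,7,2)
river: ρ → (2,5,-5)
ρ-cycle length = 6 (tail of 1 descent step not counted)

6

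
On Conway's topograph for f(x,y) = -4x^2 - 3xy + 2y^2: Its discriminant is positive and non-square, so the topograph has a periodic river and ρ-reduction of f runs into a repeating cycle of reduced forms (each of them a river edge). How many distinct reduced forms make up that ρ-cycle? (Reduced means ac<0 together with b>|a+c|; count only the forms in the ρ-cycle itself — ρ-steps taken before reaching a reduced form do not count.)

D = 41, ⌊√D⌋ = 6
descent: ρ → (2,3,-4)  [lands on river]
river: ρ → (-4,5,1)
river: ρ → (1,5,-4)
river: ρ → (-4,3,2)
river: ρ → (2,5,-2)
river: ρ → (-2,3,4)
river: ρ → (4,5,-1)
river: ρ → (-1,5,4)
river: ρ → (4,3,-2)
river: ρ → (-2,5,2)
ρ-cycle length = 10 (tail of 1 descent step not counted)

10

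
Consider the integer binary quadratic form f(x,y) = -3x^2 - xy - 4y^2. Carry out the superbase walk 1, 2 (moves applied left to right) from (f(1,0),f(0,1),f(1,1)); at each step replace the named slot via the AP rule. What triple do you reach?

start (-3,-4,-8) = (f(1,0),f(0,1),f(1,1))
replace slot 1: 2·((-4)+(-8)) − (-3) = -21 → (-21,-4,-8)
replace slot 2: 2·((-21)+(-8)) − (-4) = -54 → (-21,-54,-8)

-21,-54,-8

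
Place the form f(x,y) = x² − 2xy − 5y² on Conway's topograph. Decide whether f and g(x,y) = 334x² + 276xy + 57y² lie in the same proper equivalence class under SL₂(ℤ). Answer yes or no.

D₁ = 24, D₂ = 24
river cycle of f (length 2): (1, 4, -2), (-2, 4, 1)
river cycle of g (length 2): (1, 4, -2), (-2, 4, 1)
cycles coincide ⇒ equivalent

yes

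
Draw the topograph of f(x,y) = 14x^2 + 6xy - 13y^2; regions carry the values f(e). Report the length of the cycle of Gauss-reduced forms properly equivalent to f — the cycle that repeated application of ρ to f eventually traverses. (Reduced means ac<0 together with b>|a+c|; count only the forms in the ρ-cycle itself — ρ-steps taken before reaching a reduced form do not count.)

D = 764, ⌊√D⌋ = 27
river: ρ → (-13,20,7)
river: ρ → (7,22,-10)
river: ρ → (-10,18,11)
river: ρ → (11,26,-2)
river: ρ → (-2,26,11)
river: ρ → (11,18,-10)
river: ρ → (-10,22,7)
river: ρ → (7,20,-13)
river: ρ → (-13,6,14)
river: ρ → (14,22,-5)
river: ρ → (-5,18,22)
river: ρ → (22,26,-1)
river: ρ → (-1,26,22)
river: ρ → (22,18,-5)
river: ρ → (-5,22,14)
river: ρ → (14,6,-13)
ρ-cycle length = 16 (tail of 0 descent steps not counted)

16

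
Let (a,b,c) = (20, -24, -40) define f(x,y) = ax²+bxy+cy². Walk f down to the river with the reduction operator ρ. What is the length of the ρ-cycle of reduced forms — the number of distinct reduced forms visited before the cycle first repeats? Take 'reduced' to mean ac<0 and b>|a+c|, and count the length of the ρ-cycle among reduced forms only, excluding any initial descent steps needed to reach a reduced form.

D = 3776, ⌊√D⌋ = 61
descent: ρ → (-40,24,20)  [lands on river]
river: ρ → (20,56,-8)
river: ρ → (-8,56,20)
river: ρ → (20,24,-40)
river: ρ → (-40,56,4)
river: ρ → (4,56,-40)
ρ-cycle length = 6 (tail of 1 descent step not counted)

6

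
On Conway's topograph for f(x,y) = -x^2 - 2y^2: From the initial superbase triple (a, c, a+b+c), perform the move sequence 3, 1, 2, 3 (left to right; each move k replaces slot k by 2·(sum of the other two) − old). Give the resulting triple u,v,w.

start (-1,-2,-3) = (f(1,0),f(0,1),f(1,1))
replace slot 3: 2·((-1)+(-2)) − (-3) = -3 → (-1,-2,-3)
replace slot 1: 2·((-2)+(-3)) − (-1) = -9 → (-9,-2,-3)
replace slot 2: 2·((-9)+(-3)) − (-2) = -22 → (-9,-22,-3)
replace slot 3: 2·((-9)+(-22)) − (-3) = -59 → (-9,-22,-59)

-9,-22,-59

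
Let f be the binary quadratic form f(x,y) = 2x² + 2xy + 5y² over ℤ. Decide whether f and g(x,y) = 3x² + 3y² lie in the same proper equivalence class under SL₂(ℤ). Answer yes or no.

D₁ = -36, D₂ = -36
f: reduced (well bottom): (2,2,5) with a≤c, −a<b≤a
g: reduced (well bottom): (3,0,3) with a≤c, −a<b≤a
reduced forms (2, 2, 5) vs (3, 0, 3) ⇒ inequivalent

no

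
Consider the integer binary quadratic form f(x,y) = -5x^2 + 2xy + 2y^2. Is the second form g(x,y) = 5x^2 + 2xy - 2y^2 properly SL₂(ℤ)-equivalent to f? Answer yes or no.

D₁ = 44, D₂ = 44
river cycle of f (length 2): (2, 6, -1), (-1, 6, 2)
river cycle of g (length 2): (-2, 6, 1), (1, 6, -2)
cycles differ ⇒ inequivalent

no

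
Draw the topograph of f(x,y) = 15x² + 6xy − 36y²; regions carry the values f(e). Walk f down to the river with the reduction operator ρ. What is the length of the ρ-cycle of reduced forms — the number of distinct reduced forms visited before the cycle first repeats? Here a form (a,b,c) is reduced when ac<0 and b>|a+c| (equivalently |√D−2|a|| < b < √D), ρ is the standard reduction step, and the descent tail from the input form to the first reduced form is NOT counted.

D = 2196, ⌊√D⌋ = 46
descent: ρ → (-36,-6,15)
descent: ρ → (15,36,-15)  [lands on river]
river: ρ → (-15,24,27)
river: ρ → (27,30,-12)
river: ρ → (-12,42,9)
river: ρ → (9,30,-36)
river: ρ → (-36,42,3)
river: ρ → (3,42,-36)
river: ρ → (-36,30,9)
river: ρ → (9,42,-12)
river: ρ → (-12,30,27)
river: ρ → (27,24,-15)
river: ρ → (-15,36,15)
river: ρ → (15,24,-27)
river: ρ → (-27,30,12)
river: ρ → (12,42,-9)
river: ρ → (-9,30,36)
river: ρ → (36,42,-3)
river: ρ → (-3,42,36)
river: ρ → (36,30,-9)
river: ρ → (-9,42,12)
river: ρ → (12,30,-27)
river: ρ → (-27,24,15)
ρ-cycle length = 22 (tail of 2 descent steps not counted)

22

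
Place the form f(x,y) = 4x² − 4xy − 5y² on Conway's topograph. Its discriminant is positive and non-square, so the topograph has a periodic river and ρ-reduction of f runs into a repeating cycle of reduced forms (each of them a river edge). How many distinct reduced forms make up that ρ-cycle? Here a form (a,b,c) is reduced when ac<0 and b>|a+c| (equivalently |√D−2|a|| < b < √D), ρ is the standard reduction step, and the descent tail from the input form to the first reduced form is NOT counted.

D = 96, ⌊√D⌋ = 9
descent: ρ → (-5,4,4)  [lands on river]
river: ρ → (4,4,-5)
river: ρ → (-5,6,3)
river: ρ → (3,6,-5)
ρ-cycle length = 4 (tail of 1 descent step not counted)

4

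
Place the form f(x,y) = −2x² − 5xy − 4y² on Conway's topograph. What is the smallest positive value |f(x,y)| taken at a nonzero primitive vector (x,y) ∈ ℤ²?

translate: b→1 (≡5 mod 4), so (2,5,4)→(2,1,1)
flip: (2,1,1)→(1,-1,2)
translate: b→1 (≡-1 mod 2), so (1,-1,2)→(1,1,2)
reduced (well bottom): (1,1,2) with a≤c, −a<b≤a
well minimum |f| = |-1| = 1 (negative-definite)

1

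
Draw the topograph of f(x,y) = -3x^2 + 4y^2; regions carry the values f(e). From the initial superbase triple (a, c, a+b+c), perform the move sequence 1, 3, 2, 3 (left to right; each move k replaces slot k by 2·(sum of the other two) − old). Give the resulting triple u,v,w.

start (-3,4,1) = (f(1,0),f(0,1),f(1,1))
replace slot 1: 2·(4+1) − (-3) = 13 → (13,4,1)
replace slot 3: 2·(13+4) − 1 = 33 → (13,4,33)
replace slot 2: 2·(13+33) − 4 = 88 → (13,88,33)
replace slot 3: 2·(13+88) − 33 = 169 → (13,88,169)

13,88,169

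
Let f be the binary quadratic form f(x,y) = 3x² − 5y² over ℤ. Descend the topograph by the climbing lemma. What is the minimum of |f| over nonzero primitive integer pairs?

descent: ρ → (-5,0,3)
descent: ρ → (3,6,-2)  [lands on river]
river: ρ → (-2,6,3)
closes: descent 2, river 2
min |a| on river = 2

2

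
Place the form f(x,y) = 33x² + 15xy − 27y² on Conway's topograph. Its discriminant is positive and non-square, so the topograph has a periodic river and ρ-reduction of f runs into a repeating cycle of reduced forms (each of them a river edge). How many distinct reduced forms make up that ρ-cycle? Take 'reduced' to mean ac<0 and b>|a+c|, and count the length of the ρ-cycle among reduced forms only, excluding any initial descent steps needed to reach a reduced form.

D = 3789, ⌊√D⌋ = 61
river: ρ → (-27,39,21)
river: ρ → (21,45,-21)
river: ρ → (-21,39,27)
river: ρ → (27,15,-33)
river: ρ → (-33,51,9)
river: ρ → (9,57,-15)
river: ρ → (-15,33,45)
river: ρ → (45,57,-3)
river: ρ → (-3,57,45)
river: ρ → (45,33,-15)
river: ρ → (-15,57,9)
river: ρ → (9,51,-33)
river: ρ → (-33,15,27)
river: ρ → (27,39,-21)
river: ρ → (-21,45,21)
river: ρ → (21,39,-27)
river: ρ → (-27,15,33)
river: ρ → (33,51,-9)
river: ρ → (-9,57,15)
river: ρ → (15,33,-45)
river: ρ → (-45,57,3)
river: ρ → (3,57,-45)
river: ρ → (-45,33,15)
river: ρ → (15,57,-9)
river: ρ → (-9,51,33)
river: ρ → (33,15,-27)
ρ-cycle length = 26 (tail of 0 descent steps not counted)

26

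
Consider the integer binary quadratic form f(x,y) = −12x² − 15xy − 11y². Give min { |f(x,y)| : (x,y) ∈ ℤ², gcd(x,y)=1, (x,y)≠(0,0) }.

translate: b→-9 (≡15 mod 24), so (12,15,11)→(12,-9,8)
flip: (12,-9,8)→(8,9,12)
translate: b→-7 (≡9 mod 16), so (8,9,12)→(8,-7,11)
reduced (well bottom): (8,-7,11) with a≤c, −a<b≤a
well minimum |f| = |-8| = 8 (negative-definite)

8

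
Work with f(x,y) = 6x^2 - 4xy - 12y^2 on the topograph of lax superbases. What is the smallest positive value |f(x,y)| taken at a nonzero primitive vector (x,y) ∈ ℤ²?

descent: ρ → (-12,4,6)
descent: ρ → (6,8,-10)  [lands on river]
river: ρ → (-10,12,4)
river: ρ → (4,12,-10)
river: ρ → (-10,8,6)
river: ρ → (6,16,-2)
river: ρ → (-2,16,6)
closes: descent 2, river 6
min |a| on river = 2

2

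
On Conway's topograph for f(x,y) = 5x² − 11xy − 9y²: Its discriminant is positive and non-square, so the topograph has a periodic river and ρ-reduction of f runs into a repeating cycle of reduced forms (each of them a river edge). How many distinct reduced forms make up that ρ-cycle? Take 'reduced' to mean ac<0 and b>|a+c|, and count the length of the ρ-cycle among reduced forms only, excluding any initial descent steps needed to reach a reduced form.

D = 301, ⌊√D⌋ = 17
descent: ρ → (-9,11,5)  [lands on river]
river: ρ → (5,9,-11)
river: ρ → (-11,13,3)
river: ρ → (3,17,-1)
river: ρ → (-1,17,3)
river: ρ → (3,13,-11)
river: ρ → (-11,9,5)
river: ρ → (5,11,-9)
river: ρ → (-9,7,7)
river: ρ → (7,7,-9)
ρ-cycle length = 10 (tail of 1 descent step not counted)

10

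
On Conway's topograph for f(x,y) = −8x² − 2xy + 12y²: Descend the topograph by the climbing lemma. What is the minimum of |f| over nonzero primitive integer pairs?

descent: ρ → (12,2,-8)
descent: ρ → (-8,14,6)  [lands on river]
river: ρ → (6,10,-12)
river: ρ → (-12,14,4)
river: ρ → (4,18,-4)
river: ρ → (-4,14,12)
river: ρ → (12,10,-6)
river: ρ → (-6,14,8)
river: ρ → (8,18,-2)
river: ρ → (-2,18,8)
river: ρ → (8,14,-6)
river: ρ → (-6,10,12)
river: ρ → (12,14,-4)
river: ρ → (-4,18,4)
river: ρ → (4,14,-12)
river: ρ → (-12,10,6)
river: ρ → (6,14,-8)
river: ρ → (-8,18,2)
river: ρ → (2,18,-8)
closes: descent 2, river 18
min |a| on river = 2

2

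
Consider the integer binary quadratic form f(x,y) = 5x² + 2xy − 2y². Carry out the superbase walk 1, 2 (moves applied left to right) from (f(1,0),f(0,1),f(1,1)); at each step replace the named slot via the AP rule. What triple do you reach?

start (5,-2,5) = (f(1,0),f(0,1),f(1,1))
replace slot 1: 2·((-2)+5) − 5 = 1 → (1,-2,5)
replace slot 2: 2·(1+5) − (-2) = 14 → (1,14,5)

1,14,5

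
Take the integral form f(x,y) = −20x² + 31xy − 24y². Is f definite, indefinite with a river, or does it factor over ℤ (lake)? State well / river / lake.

D = b²−4ac = 31² − 4·(-20)·(-24) = -959
D < 0 ⇒ definite ⇒ every region one sign ⇒ single well

well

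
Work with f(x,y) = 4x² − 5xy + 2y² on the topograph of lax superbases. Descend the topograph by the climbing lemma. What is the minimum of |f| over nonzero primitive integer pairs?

translate: b→3 (≡-5 mod 8), so (4,-5,2)→(4,3,1)
flip: (4,3,1)→(1,-3,4)
translate: b→1 (≡-3 mod 2), so (1,-3,4)→(1,1,2)
reduced (well bottom): (1,1,2) with a≤c, −a<b≤a
well minimum = a = 1

1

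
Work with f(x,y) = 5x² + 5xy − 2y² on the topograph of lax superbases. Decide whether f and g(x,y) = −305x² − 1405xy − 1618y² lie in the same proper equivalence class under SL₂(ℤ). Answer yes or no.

D₁ = 65, D₂ = 65
river cycle of f (length 6): (-2, 7, 2), (2, 5, -5), (-5, 5, 2), (2, 7, -2), (-2, 5, 5), (5, 5, -2)
river cycle of g (length 6): (-2, 7, 2), (2, 5, -5), (-5, 5, 2), (2, 7, -2), (-2, 5, 5), (5, 5, -2)
cycles coincide ⇒ equivalent

yes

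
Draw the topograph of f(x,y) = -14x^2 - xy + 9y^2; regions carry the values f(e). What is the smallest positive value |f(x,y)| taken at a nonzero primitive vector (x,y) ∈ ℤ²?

descent: ρ → (9,19,-4)  [lands on river]
river: ρ → (-4,21,4)
river: ρ → (4,19,-9)
river: ρ → (-9,17,6)
river: ρ → (6,19,-6)
river: ρ → (-6,17,9)
closes: descent 1, river 6
min |a| on river = 4

4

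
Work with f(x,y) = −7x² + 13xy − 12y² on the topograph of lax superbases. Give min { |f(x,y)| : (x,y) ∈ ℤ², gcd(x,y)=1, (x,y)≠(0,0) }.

translate: b→1 (≡-13 mod 14), so (7,-13,12)→(7,1,6)
flip: (7,1,6)→(6,-1,7)
reduced (well bottom): (6,-1,7) with a≤c, −a<b≤a
well minimum |f| = |-6| = 6 (negative-definite)

6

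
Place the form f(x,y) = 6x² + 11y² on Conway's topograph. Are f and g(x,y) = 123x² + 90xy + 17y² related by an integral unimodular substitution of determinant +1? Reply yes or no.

D₁ = -264, D₂ = -264
f: reduced (well bottom): (6,0,11) with a≤c, −a<b≤a
g: flip: (123,90,17)→(17,-90,123)
g: translate: b→12 (≡-90 mod 34), so (17,-90,123)→(17,12,6)
g: flip: (17,12,6)→(6,-12,17)
g: translate: b→0 (≡-12 mod 12), so (6,-12,17)→(6,0,11)
g: reduced (well bottom): (6,0,11) with a≤c, −a<b≤a
reduced forms (6, 0, 11) vs (6, 0, 11) ⇒ equivalent

yes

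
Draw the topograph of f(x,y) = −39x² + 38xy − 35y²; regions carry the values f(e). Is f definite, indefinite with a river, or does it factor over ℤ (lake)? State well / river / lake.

D = b²−4ac = 38² − 4·(-39)·(-35) = -4016
D < 0 ⇒ definite ⇒ every region one sign ⇒ single well

well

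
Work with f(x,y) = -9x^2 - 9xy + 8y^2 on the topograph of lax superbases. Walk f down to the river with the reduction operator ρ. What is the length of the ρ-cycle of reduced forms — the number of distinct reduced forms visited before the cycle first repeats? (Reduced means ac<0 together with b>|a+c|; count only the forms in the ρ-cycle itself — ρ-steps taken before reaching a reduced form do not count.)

D = 369, ⌊√D⌋ = 19
descent: ρ → (8,9,-9)  [lands on river]
river: ρ → (-9,9,8)
river: ρ → (8,7,-10)
river: ρ → (-10,13,5)
river: ρ → (5,17,-4)
river: ρ → (-4,15,9)
river: ρ → (9,3,-10)
river: ρ → (-10,17,2)
river: ρ → (2,19,-1)
river: ρ → (-1,19,2)
river: ρ → (2,17,-10)
river: ρ → (-10,3,9)
river: ρ → (9,15,-4)
river: ρ → (-4,17,5)
river: ρ → (5,13,-10)
river: ρ → (-10,7,8)
ρ-cycle length = 16 (tail of 1 descent step not counted)

16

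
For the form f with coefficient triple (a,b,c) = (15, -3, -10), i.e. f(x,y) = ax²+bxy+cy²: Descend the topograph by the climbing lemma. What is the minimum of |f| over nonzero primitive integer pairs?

descent: ρ → (-10,23,2)  [lands on river]
river: ρ → (2,21,-21)
river: ρ → (-21,21,2)
river: ρ → (2,23,-10)
river: ρ → (-10,17,8)
river: ρ → (8,15,-12)
river: ρ → (-12,9,11)
river: ρ → (11,13,-10)
river: ρ → (-10,7,14)
river: ρ → (14,21,-3)
river: ρ → (-3,21,14)
river: ρ → (14,7,-10)
river: ρ → (-10,13,11)
river: ρ → (11,9,-12)
river: ρ → (-12,15,8)
river: ρ → (8,17,-10)
closes: descent 1, river 16
min |a| on river = 2

2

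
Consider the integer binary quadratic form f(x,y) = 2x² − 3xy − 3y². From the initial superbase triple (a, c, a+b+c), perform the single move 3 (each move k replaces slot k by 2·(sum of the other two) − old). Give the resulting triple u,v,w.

start (2,-3,-4) = (f(1,0),f(0,1),f(1,1))
replace slot 3: 2·(2+(-3)) − (-4) = 2 → (2,-3,2)

2,-3,2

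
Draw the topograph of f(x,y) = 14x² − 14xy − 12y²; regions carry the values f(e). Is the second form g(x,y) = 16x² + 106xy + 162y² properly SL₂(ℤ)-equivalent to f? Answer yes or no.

D₁ = 868, D₂ = 868
river cycle of f (length 16): (-12, 14, 14), (14, 14, -12), (-12, 10, 16), (16, 22, -6), (-6, 26, 8), (8, 22, -12), (-12, 26, 4), (4, 22, -24), (-24, 26, 2), (2, 26, -24), … (6 more)
river cycle of g (length 16): (16, 10, -12), (-12, 14, 14), (14, 14, -12), (-12, 10, 16), (16, 22, -6), (-6, 26, 8), (8, 22, -12), (-12, 26, 4), (4, 22, -24), (-24, 26, 2), … (6 more)
cycles coincide ⇒ equivalent

yes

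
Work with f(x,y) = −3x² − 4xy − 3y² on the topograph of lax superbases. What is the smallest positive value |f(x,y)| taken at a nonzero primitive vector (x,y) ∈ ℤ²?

translate: b→-2 (≡4 mod 6), so (3,4,3)→(3,-2,2)
flip: (3,-2,2)→(2,2,3)
reduced (well bottom): (2,2,3) with a≤c, −a<b≤a
well minimum |f| = |-2| = 2 (negative-definite)

2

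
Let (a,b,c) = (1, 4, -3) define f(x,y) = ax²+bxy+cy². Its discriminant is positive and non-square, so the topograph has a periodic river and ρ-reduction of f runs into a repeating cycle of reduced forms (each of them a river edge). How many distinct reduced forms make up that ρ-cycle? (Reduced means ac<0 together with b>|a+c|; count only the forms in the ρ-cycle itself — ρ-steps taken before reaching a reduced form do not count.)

D = 28, ⌊√D⌋ = 5
river: ρ → (-3,2,2)
river: ρ → (2,2,-3)
river: ρ → (-3,4,1)
river: ρ → (1,4,-3)
ρ-cycle length = 4 (tail of 0 descent steps not counted)

4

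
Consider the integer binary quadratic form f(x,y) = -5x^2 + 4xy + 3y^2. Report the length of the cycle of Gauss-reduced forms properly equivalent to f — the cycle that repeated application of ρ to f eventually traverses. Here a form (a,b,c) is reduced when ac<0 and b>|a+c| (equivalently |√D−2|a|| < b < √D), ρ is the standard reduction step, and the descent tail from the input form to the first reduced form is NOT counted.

D = 76, ⌊√D⌋ = 8
river: ρ → (3,8,-1)
river: ρ → (-1,8,3)
river: ρ → (3,4,-5)
river: ρ → (-5,6,2)
river: ρ → (2,6,-5)
river: ρ → (-5,4,3)
ρ-cycle length = 6 (tail of 0 descent steps not counted)

6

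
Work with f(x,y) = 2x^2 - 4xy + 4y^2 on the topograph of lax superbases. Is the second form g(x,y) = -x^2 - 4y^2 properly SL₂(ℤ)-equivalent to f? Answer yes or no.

D₁ = -16, D₂ = -16
f: translate: b→0 (≡-4 mod 4), so (2,-4,4)→(2,0,2)
f: reduced (well bottom): (2,0,2) with a≤c, −a<b≤a
g is negative-definite; reduce −g:
−g: reduced (well bottom): (1,0,4) with a≤c, −a<b≤a
flip sign back: reduced form of g is (-1,0,-4)
reduced forms (2, 0, 2) vs (-1, 0, -4) ⇒ inequivalent

no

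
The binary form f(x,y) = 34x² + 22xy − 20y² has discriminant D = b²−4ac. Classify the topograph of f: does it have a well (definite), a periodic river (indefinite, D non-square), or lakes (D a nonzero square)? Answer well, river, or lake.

D = b²−4ac = 22² − 4·34·(-20) = 3204
D > 0 non-square ⇒ indefinite ⇒ periodic river

river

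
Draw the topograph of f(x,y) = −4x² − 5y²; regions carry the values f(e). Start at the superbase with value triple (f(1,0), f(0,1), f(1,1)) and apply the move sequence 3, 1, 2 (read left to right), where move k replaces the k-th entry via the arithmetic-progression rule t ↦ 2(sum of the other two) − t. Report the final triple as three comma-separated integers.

start (-4,-5,-9) = (f(1,0),f(0,1),f(1,1))
replace slot 3: 2·((-4)+(-5)) − (-9) = -9 → (-4,-5,-9)
replace slot 1: 2·((-5)+(-9)) − (-4) = -24 → (-24,-5,-9)
replace slot 2: 2·((-24)+(-9)) − (-5) = -61 → (-24,-61,-9)

-24,-61,-9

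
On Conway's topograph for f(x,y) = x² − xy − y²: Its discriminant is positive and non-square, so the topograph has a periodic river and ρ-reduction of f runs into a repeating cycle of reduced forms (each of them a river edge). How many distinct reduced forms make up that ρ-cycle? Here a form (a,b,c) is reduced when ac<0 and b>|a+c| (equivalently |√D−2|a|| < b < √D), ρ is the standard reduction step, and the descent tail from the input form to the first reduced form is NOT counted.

D = 5, ⌊√D⌋ = 2
descent: ρ → (-1,1,1)  [lands on river]
river: ρ → (1,1,-1)
ρ-cycle length = 2 (tail of 1 descent step not counted)

2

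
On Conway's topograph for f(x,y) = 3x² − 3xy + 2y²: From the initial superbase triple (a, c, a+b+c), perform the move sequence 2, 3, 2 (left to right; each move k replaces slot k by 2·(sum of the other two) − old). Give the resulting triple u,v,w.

start (3,2,2) = (f(1,0),f(0,1),f(1,1))
replace slot 2: 2·(3+2) − 2 = 8 → (3,8,2)
replace slot 3: 2·(3+8) − 2 = 20 → (3,8,20)
replace slot 2: 2·(3+20) − 8 = 38 → (3,38,20)

3,38,20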